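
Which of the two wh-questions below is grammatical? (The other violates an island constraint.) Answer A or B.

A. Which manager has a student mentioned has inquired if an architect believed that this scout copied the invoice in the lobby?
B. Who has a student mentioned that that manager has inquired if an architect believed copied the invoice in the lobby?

In B, the wh-phrase is extracted from inside a wh-island (introduced by "if"), which blocks movement.
In A, the extraction path crosses only that-complement boundaries, which are transparent.
So A is grammatical.

A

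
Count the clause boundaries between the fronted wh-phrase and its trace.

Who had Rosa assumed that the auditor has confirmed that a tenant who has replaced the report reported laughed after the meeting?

"who" is extracted from the subject of "laughed".
Boundaries crossed, outermost first: [that], [that], [Ø] — 3 in total.

3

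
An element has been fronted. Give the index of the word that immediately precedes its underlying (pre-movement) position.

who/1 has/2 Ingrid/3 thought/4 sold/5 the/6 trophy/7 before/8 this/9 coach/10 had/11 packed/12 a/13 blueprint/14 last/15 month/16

4

The displaced element is "who" (word 1).
It is linked across 1 clause boundary (Ø).
It functions as the subject of "sold", so the gap sits immediately after word 4 ("thought").
Base order: Ingrid has thought that who sold the trophy before this coach had packed a blueprint last month.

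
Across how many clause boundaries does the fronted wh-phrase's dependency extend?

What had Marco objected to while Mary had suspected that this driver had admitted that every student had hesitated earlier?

0

"what" originates inside the matrix clause — no clause boundary is crossed.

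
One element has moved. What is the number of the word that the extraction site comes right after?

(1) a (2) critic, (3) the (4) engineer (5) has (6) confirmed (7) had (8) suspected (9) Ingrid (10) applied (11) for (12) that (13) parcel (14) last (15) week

The displaced element is "a critic" (word 2).
It is linked across 1 clause boundary (Ø).
It functions as the subject of "suspected", so the gap sits immediately after word 6 ("confirmed").
Base order: The engineer has confirmed that a critic had suspected Ingrid applied for that parcel last week.

6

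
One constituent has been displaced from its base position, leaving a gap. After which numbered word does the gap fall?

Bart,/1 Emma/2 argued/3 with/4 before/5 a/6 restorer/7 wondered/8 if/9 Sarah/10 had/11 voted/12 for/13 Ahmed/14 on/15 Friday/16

The displaced element is "Bart" (word 1).
It functions as the object of the preposition "with" of "argued", so the gap sits immediately after word 4 ("with").
Base order: Emma argued with Bart before a restorer wondered if Sarah had voted for Ahmed on Friday.

4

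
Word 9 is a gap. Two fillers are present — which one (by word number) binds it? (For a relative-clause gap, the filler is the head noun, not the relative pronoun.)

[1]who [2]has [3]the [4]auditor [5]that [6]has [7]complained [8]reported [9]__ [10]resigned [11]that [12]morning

1

The marked gap is the subject of "resigned".
Its filler is the fronted wh-phrase "who", at word 1.
(The other dependency links word 4 to a gap after word 5.)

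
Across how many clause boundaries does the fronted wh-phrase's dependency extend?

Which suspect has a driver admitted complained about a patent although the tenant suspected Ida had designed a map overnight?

"which suspect" is extracted from the subject of "complained".
Boundaries crossed, outermost first: [Ø] — 1 in total.

1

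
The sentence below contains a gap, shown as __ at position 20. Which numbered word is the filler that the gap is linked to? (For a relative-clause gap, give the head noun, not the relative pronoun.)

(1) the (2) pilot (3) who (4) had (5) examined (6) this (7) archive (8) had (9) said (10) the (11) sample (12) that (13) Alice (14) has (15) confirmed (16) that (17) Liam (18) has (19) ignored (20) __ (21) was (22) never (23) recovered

11

The gap at 20 is the object of "ignored", inside a relative clause.
The relative pronoun is "that" (word 12); it is bound by the head noun immediately before it.
Its filler is the head noun "sample", at word 11.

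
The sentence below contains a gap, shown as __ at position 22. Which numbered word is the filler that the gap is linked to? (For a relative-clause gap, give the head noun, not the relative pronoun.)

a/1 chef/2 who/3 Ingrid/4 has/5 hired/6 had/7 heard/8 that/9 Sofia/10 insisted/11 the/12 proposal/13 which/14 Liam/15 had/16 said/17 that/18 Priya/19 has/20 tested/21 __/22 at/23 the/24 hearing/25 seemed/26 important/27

13

The gap at 22 is the object of "tested", inside a relative clause.
The relative pronoun is "which" (word 14); it is bound by the head noun immediately before it.
Its filler is the head noun "proposal", at word 13.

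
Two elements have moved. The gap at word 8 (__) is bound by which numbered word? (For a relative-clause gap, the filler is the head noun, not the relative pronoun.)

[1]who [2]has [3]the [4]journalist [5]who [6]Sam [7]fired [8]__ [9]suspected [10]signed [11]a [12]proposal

The marked gap is inside the relative clause, the direct object of "fired".
Its filler is the head noun "journalist" (via "who"), at word 4.
(The other dependency links word 1 to a gap after word 9.)

4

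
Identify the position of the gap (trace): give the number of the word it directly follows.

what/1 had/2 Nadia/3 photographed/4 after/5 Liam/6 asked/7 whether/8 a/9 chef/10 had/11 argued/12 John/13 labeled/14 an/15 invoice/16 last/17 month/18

The displaced element is "what" (word 1).
It functions as the direct object of "photographed", so the gap sits immediately after word 4 ("photographed").
Base order: Nadia had photographed what after Liam asked whether a chef had argued John labeled an invoice last month.

4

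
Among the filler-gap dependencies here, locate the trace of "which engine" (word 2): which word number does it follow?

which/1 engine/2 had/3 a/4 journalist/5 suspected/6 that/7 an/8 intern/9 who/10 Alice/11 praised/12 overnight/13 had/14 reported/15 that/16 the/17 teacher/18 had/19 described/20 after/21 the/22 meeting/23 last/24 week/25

The displaced element is "which engine" (word 2).
It is linked across 2 clause boundaries (that → that).
It functions as the direct object of "described", so the gap sits immediately after word 20 ("described").
Base order: A journalist had suspected that an intern who Alice praised overnight had reported that the teacher had described which engine after the meeting last week.

20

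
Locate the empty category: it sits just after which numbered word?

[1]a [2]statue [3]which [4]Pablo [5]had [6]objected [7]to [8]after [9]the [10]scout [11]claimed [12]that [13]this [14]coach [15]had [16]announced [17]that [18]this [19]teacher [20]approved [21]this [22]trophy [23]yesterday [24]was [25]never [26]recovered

The displaced element is "a statue" (word 2).
It functions as the object of the preposition "to" of "objected", so the gap sits immediately after word 7 ("to").
Base order: Pablo had objected to a statue after the scout claimed that this coach had announced that this teacher approved this trophy yesterday.

7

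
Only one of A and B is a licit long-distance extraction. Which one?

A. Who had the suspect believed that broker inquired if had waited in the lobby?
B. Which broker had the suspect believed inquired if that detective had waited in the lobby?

In A, the wh-phrase is extracted from inside a wh-island (introduced by "if"), which blocks movement.
In B, the extraction path crosses only that-complement boundaries, which are transparent.
So B is grammatical.

B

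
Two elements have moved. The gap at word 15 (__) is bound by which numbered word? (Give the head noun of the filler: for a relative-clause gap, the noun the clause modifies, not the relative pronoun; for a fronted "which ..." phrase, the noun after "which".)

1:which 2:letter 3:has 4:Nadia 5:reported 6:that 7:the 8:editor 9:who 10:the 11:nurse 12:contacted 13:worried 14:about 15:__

The marked gap is the object of the preposition "about" of "worried".
Its filler is the fronted wh-phrase "which letter", at word 2.
(The other dependency links word 8 to a gap after word 12.)

2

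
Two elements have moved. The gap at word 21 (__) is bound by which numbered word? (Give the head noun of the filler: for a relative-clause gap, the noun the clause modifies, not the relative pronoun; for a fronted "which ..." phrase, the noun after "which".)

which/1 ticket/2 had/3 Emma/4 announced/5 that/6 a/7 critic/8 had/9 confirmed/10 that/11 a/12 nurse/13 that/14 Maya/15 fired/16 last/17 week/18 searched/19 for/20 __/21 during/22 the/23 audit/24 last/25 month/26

The marked gap is the object of the preposition "for" of "searched".
Its filler is the fronted wh-phrase "which ticket", at word 2.
(The other dependency links word 13 to a gap after word 16.)

2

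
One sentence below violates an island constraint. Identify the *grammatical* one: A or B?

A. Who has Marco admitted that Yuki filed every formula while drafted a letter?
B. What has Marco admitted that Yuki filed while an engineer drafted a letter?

B

In A, the wh-phrase is extracted from inside an adjunct island (introduced by "while"), which blocks movement.
In B, the extraction path crosses only that-complement boundaries, which are transparent.
So B is grammatical.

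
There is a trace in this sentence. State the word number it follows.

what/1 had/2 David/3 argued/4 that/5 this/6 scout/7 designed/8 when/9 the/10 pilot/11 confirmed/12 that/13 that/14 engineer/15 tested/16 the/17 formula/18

8

The displaced element is "what" (word 1).
It is linked across 1 clause boundary (that).
It functions as the direct object of "designed", so the gap sits immediately after word 8 ("designed").
Base order: David had argued that this scout designed what when the pilot confirmed that that engineer tested the formula.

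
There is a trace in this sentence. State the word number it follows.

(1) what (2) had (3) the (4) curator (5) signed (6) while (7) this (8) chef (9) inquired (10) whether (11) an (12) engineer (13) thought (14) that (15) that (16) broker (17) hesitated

5

The displaced element is "what" (word 1).
It functions as the direct object of "signed", so the gap sits immediately after word 5 ("signed").
Base order: The curator had signed what while this chef inquired whether an engineer thought that that broker hesitated.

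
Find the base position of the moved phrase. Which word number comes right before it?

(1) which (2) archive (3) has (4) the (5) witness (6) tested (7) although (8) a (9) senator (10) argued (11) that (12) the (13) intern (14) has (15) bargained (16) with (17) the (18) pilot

6

The displaced element is "which archive" (word 2).
It functions as the direct object of "tested", so the gap sits immediately after word 6 ("tested").
Base order: The witness has tested which archive although a senator argued that the intern has bargained with the pilot.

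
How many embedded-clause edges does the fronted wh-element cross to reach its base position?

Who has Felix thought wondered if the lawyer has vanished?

"who" is extracted from the subject of "wondered".
Boundaries crossed, outermost first: [Ø] — 1 in total.

1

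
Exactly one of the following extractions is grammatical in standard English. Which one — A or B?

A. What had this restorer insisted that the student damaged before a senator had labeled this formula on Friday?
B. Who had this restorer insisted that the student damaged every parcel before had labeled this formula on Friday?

In B, the wh-phrase is extracted from inside an adjunct island (introduced by "before"), which blocks movement.
In A, the extraction path crosses only that-complement boundaries, which are transparent.
So A is grammatical.

A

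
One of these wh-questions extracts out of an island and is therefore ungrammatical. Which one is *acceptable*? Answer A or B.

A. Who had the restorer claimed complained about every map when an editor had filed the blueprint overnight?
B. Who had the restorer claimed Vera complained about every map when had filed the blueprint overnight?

A

In B, the wh-phrase is extracted from inside an adjunct island (introduced by "when"), which blocks movement.
In A, the extraction path crosses only that-complement boundaries, which are transparent.
So A is grammatical.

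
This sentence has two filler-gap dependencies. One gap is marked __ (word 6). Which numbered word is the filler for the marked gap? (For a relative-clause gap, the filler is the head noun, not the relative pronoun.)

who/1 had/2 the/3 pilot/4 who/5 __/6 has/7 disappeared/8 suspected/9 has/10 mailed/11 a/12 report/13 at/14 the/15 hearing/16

4

The marked gap is inside the relative clause, the subject of "disappeared".
Its filler is the head noun "pilot" (via "who"), at word 4.
(The other dependency links word 1 to a gap after word 9.)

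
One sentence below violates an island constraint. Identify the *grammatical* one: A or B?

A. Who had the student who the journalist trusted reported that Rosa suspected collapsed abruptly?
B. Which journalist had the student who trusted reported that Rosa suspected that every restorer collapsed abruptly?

A

In B, the wh-phrase is extracted from inside a complex-NP island (relative clause) (introduced by "who"), which blocks movement.
In A, the extraction path crosses only that-complement boundaries, which are transparent.
So A is grammatical.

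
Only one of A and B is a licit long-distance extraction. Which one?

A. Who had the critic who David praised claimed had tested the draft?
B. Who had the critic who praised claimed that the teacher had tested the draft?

A

In B, the wh-phrase is extracted from inside a complex-NP island (relative clause) (introduced by "who"), which blocks movement.
In A, the extraction path crosses only that-complement boundaries, which are transparent.
So A is grammatical.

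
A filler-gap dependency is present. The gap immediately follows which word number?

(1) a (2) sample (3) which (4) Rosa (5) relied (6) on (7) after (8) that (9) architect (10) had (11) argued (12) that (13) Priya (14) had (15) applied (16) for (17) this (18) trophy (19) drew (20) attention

The displaced element is "a sample" (word 2).
It functions as the object of the preposition "on" of "relied", so the gap sits immediately after word 6 ("on").
Base order: Rosa relied on a sample after that architect had argued that Priya had applied for this trophy.

6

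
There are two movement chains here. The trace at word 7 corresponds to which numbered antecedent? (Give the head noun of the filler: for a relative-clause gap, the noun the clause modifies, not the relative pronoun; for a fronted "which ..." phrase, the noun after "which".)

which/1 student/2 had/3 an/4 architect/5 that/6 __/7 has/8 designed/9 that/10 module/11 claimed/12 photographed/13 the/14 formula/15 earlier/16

5

The marked gap is inside the relative clause, the subject of "designed".
Its filler is the head noun "architect" (via "that"), at word 5.
(The other dependency links word 2 to a gap after word 12.)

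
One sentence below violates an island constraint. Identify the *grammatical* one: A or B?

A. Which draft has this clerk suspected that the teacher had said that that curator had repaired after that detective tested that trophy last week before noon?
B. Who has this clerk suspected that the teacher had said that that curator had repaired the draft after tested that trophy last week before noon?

In B, the wh-phrase is extracted from inside an adjunct island (introduced by "after"), which blocks movement.
In A, the extraction path crosses only that-complement boundaries, which are transparent.
So A is grammatical.

A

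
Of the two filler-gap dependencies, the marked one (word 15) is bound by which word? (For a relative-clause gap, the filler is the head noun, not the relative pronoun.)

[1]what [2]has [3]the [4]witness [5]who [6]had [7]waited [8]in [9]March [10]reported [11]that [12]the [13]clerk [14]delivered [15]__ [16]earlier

1

The marked gap is the direct object of "delivered".
Its filler is the fronted wh-phrase "what", at word 1.
(The other dependency links word 4 to a gap after word 5.)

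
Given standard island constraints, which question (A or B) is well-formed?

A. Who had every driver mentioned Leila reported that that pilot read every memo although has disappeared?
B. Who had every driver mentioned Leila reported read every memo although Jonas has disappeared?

B

In A, the wh-phrase is extracted from inside an adjunct island (introduced by "although"), which blocks movement.
In B, the extraction path crosses only that-complement boundaries, which are transparent.
So B is grammatical.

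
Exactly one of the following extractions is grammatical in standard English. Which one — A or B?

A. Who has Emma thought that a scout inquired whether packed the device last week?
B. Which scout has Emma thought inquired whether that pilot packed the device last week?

B

In A, the wh-phrase is extracted from inside a wh-island (introduced by "whether"), which blocks movement.
In B, the extraction path crosses only that-complement boundaries, which are transparent.
So B is grammatical.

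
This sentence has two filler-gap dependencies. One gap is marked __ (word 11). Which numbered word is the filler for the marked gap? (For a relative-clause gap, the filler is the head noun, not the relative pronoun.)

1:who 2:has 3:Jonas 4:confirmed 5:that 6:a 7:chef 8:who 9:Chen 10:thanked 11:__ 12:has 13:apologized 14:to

The marked gap is inside the relative clause, the direct object of "thanked".
Its filler is the head noun "chef" (via "who"), at word 7.
(The other dependency links word 1 to a gap after word 14.)

7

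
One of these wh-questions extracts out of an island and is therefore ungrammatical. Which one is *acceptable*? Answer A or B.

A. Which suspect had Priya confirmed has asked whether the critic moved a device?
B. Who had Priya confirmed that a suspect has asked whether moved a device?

In B, the wh-phrase is extracted from inside a wh-island (introduced by "whether"), which blocks movement.
In A, the extraction path crosses only that-complement boundaries, which are transparent.
So A is grammatical.

A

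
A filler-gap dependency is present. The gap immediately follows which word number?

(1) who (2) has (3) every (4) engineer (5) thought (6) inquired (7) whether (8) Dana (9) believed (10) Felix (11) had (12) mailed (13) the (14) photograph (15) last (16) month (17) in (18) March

The displaced element is "who" (word 1).
It is linked across 1 clause boundary (Ø).
It functions as the subject of "inquired", so the gap sits immediately after word 5 ("thought").
Base order: Every engineer has thought who inquired whether Dana believed Felix had mailed the photograph last month in March.

5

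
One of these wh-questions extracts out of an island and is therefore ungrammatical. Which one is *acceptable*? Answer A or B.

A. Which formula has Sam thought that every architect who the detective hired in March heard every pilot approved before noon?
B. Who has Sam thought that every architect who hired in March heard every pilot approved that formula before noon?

In B, the wh-phrase is extracted from inside a complex-NP island (relative clause) (introduced by "who"), which blocks movement.
In A, the extraction path crosses only that-complement boundaries, which are transparent.
So A is grammatical.

A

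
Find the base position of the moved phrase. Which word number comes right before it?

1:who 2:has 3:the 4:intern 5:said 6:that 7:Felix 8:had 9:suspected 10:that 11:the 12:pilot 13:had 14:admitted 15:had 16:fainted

The displaced element is "who" (word 1).
It is linked across 3 clause boundaries (that → that → Ø).
It functions as the subject of "fainted", so the gap sits immediately after word 14 ("admitted").
Base order: The intern has said that Felix had suspected that the pilot had admitted that who had fainted.

14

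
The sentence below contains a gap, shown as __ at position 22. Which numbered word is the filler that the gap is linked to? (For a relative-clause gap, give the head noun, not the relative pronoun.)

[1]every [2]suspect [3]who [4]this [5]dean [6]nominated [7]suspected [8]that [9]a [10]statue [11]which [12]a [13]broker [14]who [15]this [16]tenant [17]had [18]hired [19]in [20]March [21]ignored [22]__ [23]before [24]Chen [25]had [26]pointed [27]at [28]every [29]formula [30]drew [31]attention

10

The gap at 22 is the object of "ignored", inside a relative clause.
The relative pronoun is "which" (word 11); it is bound by the head noun immediately before it.
Its filler is the head noun "statue", at word 10.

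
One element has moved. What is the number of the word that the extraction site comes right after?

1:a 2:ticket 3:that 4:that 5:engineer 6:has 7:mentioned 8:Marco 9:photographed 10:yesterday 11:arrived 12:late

9

The displaced element is "a ticket" (word 2).
It is linked across 1 clause boundary (Ø).
It functions as the direct object of "photographed", so the gap sits immediately after word 9 ("photographed").
Base order: That engineer has mentioned Marco photographed a ticket yesterday.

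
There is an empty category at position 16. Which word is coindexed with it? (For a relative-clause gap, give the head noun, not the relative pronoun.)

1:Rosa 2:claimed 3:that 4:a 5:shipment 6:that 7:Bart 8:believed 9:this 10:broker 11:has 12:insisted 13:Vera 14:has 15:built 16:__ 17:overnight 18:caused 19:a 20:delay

5

The gap at 16 is the object of "built", inside a relative clause.
The relative pronoun is "that" (word 6); it is bound by the head noun immediately before it.
Its filler is the head noun "shipment", at word 5.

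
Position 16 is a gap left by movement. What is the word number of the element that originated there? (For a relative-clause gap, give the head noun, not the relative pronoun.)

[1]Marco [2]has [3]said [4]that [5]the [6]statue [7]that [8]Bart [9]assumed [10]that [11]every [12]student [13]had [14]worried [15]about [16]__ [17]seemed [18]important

The gap at 16 is the prepositional object of "worried", inside a relative clause.
The relative pronoun is "that" (word 7); it is bound by the head noun immediately before it.
Its filler is the head noun "statue", at word 6.

6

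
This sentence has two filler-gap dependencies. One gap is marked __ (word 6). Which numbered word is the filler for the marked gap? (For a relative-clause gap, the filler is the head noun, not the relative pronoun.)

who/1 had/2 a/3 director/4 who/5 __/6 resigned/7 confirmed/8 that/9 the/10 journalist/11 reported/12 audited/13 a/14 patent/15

The marked gap is inside the relative clause, the subject of "resigned".
Its filler is the head noun "director" (via "who"), at word 4.
(The other dependency links word 1 to a gap after word 12.)

4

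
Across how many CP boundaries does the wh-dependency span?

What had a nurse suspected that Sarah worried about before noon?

"what" is extracted from the PP object of "worried".
Boundaries crossed, outermost first: [that] — 1 in total.

1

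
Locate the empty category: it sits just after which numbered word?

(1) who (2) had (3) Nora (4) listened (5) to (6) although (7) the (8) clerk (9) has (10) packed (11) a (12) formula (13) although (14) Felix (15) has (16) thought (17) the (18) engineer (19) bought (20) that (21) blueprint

5

The displaced element is "who" (word 1).
It functions as the object of the preposition "to" of "listened", so the gap sits immediately after word 5 ("to").
Base order: Nora had listened to who although the clerk has packed a formula although Felix has thought the engineer bought that blueprint.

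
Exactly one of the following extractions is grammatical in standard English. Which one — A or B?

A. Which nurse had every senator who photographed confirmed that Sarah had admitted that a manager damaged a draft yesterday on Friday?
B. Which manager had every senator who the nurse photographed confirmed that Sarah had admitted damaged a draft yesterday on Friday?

In A, the wh-phrase is extracted from inside a complex-NP island (relative clause) (introduced by "who"), which blocks movement.
In B, the extraction path crosses only that-complement boundaries, which are transparent.
So B is grammatical.

B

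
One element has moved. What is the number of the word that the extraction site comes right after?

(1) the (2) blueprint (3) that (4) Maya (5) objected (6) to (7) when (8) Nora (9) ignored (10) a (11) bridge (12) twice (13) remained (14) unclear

The displaced element is "the blueprint" (word 2).
It functions as the object of the preposition "to" of "objected", so the gap sits immediately after word 6 ("to").
Base order: Maya objected to the blueprint when Nora ignored a bridge twice.

6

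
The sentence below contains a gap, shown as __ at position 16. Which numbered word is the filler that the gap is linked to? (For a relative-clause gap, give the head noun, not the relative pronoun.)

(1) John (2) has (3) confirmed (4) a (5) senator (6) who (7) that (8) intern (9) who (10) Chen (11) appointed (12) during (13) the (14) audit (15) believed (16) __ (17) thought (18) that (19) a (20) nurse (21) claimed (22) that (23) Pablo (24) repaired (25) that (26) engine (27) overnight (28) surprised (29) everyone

5

The gap at 16 is the subject of "thought", inside a relative clause.
The relative pronoun is "who" (word 6); it is bound by the head noun immediately before it.
Its filler is the head noun "senator", at word 5.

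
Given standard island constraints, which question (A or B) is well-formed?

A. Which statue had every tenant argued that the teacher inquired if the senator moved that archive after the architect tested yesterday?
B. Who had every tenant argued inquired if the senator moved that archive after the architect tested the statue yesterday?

B

In A, the wh-phrase is extracted from inside a wh-island (introduced by "if"), which blocks movement.
In B, the extraction path crosses only that-complement boundaries, which are transparent.
So B is grammatical.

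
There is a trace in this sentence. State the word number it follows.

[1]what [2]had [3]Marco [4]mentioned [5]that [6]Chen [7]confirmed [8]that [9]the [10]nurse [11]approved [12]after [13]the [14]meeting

11

The displaced element is "what" (word 1).
It is linked across 2 clause boundaries (that → that).
It functions as the direct object of "approved", so the gap sits immediately after word 11 ("approved").
Base order: Marco had mentioned that Chen confirmed that the nurse approved what after the meeting.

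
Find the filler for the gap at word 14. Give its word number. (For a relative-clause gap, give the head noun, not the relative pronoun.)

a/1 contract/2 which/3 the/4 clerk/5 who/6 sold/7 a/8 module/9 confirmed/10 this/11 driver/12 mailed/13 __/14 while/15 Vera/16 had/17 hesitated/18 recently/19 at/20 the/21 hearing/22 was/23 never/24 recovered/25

The gap at 14 is the object of "mailed", inside a relative clause.
The relative pronoun is "which" (word 3); it is bound by the head noun immediately before it.
Its filler is the head noun "contract", at word 2.

2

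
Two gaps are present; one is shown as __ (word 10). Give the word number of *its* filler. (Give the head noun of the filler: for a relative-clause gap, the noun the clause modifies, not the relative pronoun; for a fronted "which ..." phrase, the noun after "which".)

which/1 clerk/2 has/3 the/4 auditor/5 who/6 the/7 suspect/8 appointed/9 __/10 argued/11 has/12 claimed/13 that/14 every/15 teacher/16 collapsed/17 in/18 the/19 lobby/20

5

The marked gap is inside the relative clause, the direct object of "appointed".
Its filler is the head noun "auditor" (via "who"), at word 5.
(The other dependency links word 2 to a gap after word 11.)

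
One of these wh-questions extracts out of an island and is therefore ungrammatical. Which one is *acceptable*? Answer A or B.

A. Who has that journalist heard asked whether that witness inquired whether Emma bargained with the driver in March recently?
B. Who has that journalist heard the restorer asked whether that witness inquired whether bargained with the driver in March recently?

In B, the wh-phrase is extracted from inside a wh-island (introduced by "whether"), which blocks movement.
In A, the extraction path crosses only that-complement boundaries, which are transparent.
So A is grammatical.

A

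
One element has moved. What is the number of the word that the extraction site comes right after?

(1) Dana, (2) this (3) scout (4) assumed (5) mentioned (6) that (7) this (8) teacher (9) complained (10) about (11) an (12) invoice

The displaced element is "Dana" (word 1).
It is linked across 1 clause boundary (Ø).
It functions as the subject of "mentioned", so the gap sits immediately after word 4 ("assumed").
Base order: This scout assumed that Dana mentioned that this teacher complained about an invoice.

4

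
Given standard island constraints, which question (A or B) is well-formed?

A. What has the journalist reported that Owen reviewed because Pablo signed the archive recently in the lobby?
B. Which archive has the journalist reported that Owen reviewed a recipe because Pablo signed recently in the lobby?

In B, the wh-phrase is extracted from inside an adjunct island (introduced by "because"), which blocks movement.
In A, the extraction path crosses only that-complement boundaries, which are transparent.
So A is grammatical.

A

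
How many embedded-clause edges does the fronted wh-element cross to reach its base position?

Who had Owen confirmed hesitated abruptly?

1

"who" is extracted from the subject of "hesitated".
Boundaries crossed, outermost first: [Ø] — 1 in total.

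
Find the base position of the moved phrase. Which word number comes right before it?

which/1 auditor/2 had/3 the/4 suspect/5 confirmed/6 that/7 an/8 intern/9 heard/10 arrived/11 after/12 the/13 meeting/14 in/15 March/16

10

The displaced element is "which auditor" (word 2).
It is linked across 2 clause boundaries (that → Ø).
It functions as the subject of "arrived", so the gap sits immediately after word 10 ("heard").
Base order: The suspect had confirmed that an intern heard that which auditor arrived after the meeting in March.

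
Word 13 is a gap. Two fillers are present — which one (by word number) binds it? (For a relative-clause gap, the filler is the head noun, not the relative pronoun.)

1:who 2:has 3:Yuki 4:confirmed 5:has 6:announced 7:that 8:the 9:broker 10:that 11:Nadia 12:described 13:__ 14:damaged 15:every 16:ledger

9

The marked gap is inside the relative clause, the direct object of "described".
Its filler is the head noun "broker" (via "that"), at word 9.
(The other dependency links word 1 to a gap after word 4.)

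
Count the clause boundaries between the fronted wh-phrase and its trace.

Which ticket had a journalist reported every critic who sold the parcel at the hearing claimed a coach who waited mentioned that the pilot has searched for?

3

"which ticket" is extracted from the PP object of "searched".
Boundaries crossed, outermost first: [Ø], [Ø], [that] — 3 in total.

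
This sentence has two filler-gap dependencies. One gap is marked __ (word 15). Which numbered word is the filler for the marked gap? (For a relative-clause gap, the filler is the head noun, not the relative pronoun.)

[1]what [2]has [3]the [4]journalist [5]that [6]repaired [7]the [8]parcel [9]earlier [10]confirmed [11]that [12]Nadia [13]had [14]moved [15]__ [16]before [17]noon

The marked gap is the direct object of "moved".
Its filler is the fronted wh-phrase "what", at word 1.
(The other dependency links word 4 to a gap after word 5.)

1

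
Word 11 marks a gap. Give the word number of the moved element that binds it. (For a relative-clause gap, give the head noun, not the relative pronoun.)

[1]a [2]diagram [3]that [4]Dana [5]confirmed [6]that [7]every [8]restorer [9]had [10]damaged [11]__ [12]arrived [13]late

2

The gap at 11 is the object of "damaged", inside a relative clause.
The relative pronoun is "that" (word 3); it is bound by the head noun immediately before it.
Its filler is the head noun "diagram", at word 2.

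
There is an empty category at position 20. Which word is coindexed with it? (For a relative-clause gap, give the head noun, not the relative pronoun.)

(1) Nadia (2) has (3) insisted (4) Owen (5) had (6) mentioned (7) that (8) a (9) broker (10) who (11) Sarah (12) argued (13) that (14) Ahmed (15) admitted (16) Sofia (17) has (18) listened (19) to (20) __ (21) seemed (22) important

The gap at 20 is the prepositional object of "listened", inside a relative clause.
The relative pronoun is "who" (word 10); it is bound by the head noun immediately before it.
Its filler is the head noun "broker", at word 9.

9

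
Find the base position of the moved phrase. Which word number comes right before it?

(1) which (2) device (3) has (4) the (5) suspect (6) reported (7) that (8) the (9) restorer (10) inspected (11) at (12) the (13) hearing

10

The displaced element is "which device" (word 2).
It is linked across 1 clause boundary (that).
It functions as the direct object of "inspected", so the gap sits immediately after word 10 ("inspected").
Base order: The suspect has reported that the restorer inspected which device at the hearing.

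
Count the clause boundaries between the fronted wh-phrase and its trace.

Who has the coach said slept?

"who" is extracted from the subject of "slept".
Boundaries crossed, outermost first: [Ø] — 1 in total.

1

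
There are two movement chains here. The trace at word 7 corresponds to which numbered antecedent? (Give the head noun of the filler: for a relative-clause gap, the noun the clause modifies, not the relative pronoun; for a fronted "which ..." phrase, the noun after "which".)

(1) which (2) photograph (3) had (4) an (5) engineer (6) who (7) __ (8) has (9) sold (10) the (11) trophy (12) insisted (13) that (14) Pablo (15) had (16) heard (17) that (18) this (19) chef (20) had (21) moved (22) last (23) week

The marked gap is inside the relative clause, the subject of "sold".
Its filler is the head noun "engineer" (via "who"), at word 5.
(The other dependency links word 2 to a gap after word 21.)

5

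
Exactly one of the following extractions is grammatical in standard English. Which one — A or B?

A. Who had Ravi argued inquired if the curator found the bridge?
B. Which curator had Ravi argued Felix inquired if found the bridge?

A

In B, the wh-phrase is extracted from inside a wh-island (introduced by "if"), which blocks movement.
In A, the extraction path crosses only that-complement boundaries, which are transparent.
So A is grammatical.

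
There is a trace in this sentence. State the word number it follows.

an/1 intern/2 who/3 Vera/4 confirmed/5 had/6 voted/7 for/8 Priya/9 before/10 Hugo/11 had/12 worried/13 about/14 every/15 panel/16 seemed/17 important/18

The displaced element is "an intern" (word 2).
It is linked across 1 clause boundary (Ø).
It functions as the subject of "voted", so the gap sits immediately after word 5 ("confirmed").
Base order: Vera confirmed that an intern had voted for Priya before Hugo had worried about every panel.

5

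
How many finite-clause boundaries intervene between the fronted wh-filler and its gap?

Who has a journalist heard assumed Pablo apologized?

1

"who" is extracted from the subject of "assumed".
Boundaries crossed, outermost first: [Ø] — 1 in total.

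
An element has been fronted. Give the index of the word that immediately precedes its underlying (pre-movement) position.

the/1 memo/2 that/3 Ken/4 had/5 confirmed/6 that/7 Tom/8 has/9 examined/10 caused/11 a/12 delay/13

The displaced element is "the memo" (word 2).
It is linked across 1 clause boundary (that).
It functions as the direct object of "examined", so the gap sits immediately after word 10 ("examined").
Base order: Ken had confirmed that Tom has examined the memo.

10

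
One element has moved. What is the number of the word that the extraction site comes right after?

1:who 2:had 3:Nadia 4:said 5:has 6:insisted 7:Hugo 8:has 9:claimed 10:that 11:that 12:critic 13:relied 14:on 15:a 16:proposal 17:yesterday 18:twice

4

The displaced element is "who" (word 1).
It is linked across 1 clause boundary (Ø).
It functions as the subject of "insisted", so the gap sits immediately after word 4 ("said").
Base order: Nadia had said that who has insisted Hugo has claimed that that critic relied on a proposal yesterday twice.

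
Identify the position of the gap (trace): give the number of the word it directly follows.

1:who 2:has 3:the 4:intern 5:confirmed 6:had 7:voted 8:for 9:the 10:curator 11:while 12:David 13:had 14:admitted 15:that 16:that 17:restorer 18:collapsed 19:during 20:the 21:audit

The displaced element is "who" (word 1).
It is linked across 1 clause boundary (Ø).
It functions as the subject of "voted", so the gap sits immediately after word 5 ("confirmed").
Base order: The intern has confirmed who had voted for the curator while David had admitted that that restorer collapsed during the audit.

5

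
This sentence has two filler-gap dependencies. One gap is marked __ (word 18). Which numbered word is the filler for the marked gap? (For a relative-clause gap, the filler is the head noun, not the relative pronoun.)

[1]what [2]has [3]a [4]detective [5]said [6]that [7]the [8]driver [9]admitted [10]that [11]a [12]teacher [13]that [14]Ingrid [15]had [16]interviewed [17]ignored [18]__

The marked gap is the direct object of "ignored".
Its filler is the fronted wh-phrase "what", at word 1.
(The other dependency links word 12 to a gap after word 16.)

1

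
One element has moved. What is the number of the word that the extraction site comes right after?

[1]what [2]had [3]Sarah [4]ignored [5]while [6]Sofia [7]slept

The displaced element is "what" (word 1).
It functions as the direct object of "ignored", so the gap sits immediately after word 4 ("ignored").
Base order: Sarah had ignored what while Sofia slept.

4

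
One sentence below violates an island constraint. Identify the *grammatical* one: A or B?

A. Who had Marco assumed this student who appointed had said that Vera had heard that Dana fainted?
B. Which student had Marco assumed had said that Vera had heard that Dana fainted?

In A, the wh-phrase is extracted from inside a complex-NP island (relative clause) (introduced by "who"), which blocks movement.
In B, the extraction path crosses only that-complement boundaries, which are transparent.
So B is grammatical.

B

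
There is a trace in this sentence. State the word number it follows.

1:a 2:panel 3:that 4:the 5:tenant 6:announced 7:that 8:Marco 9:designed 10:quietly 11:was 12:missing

The displaced element is "a panel" (word 2).
It is linked across 1 clause boundary (that).
It functions as the direct object of "designed", so the gap sits immediately after word 9 ("designed").
Base order: The tenant announced that Marco designed a panel quietly.

9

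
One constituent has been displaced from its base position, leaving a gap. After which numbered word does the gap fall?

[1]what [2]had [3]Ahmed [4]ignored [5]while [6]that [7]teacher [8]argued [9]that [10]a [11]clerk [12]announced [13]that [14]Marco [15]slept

4

The displaced element is "what" (word 1).
It functions as the direct object of "ignored", so the gap sits immediately after word 4 ("ignored").
Base order: Ahmed had ignored what while that teacher argued that a clerk announced that Marco slept.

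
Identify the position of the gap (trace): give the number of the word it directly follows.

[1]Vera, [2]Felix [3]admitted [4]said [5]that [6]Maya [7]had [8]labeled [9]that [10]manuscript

The displaced element is "Vera" (word 1).
It is linked across 1 clause boundary (Ø).
It functions as the subject of "said", so the gap sits immediately after word 3 ("admitted").
Base order: Felix admitted that Vera said that Maya had labeled that manuscript.

3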